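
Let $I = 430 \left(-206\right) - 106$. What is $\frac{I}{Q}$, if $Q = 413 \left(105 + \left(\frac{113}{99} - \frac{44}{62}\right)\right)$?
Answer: $- \frac{10468359}{5139785} \approx -2.0367$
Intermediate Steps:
$I = -88686$ ($I = -88580 - 106 = -88686$)
$Q = \frac{133634410}{3069}$ ($Q = 413 \left(105 + \left(113 \cdot \frac{1}{99} - \frac{22}{31}\right)\right) = 413 \left(105 + \left(\frac{113}{99} - \frac{22}{31}\right)\right) = 413 \left(105 + \frac{1325}{3069}\right) = 413 \cdot \frac{323570}{3069} = \frac{133634410}{3069} \approx 43543.0$)
$\frac{I}{Q} = - \frac{88686}{\frac{133634410}{3069}} = \left(-88686\right) \frac{3069}{133634410} = - \frac{10468359}{5139785}$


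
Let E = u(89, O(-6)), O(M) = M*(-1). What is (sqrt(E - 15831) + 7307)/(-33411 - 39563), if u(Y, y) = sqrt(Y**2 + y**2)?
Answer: -7307/72974 - I*sqrt(15831 - sqrt(7957))/72974 ≈ -0.10013 - 0.0017193*I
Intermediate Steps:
O(M) = -M
E = sqrt(7957) (E = sqrt(89**2 + (-1*(-6))**2) = sqrt(7921 + 6**2) = sqrt(7921 + 36) = sqrt(7957) ≈ 89.202)
(sqrt(E - 15831) + 7307)/(-33411 - 39563) = (sqrt(sqrt(7957) - 15831) + 7307)/(-33411 - 39563) = (sqrt(-15831 + sqrt(7957)) + 7307)/(-72974) = (7307 + sqrt(-15831 + sqrt(7957)))*(-1/72974) = -7307/72974 - sqrt(-15831 + sqrt(7957))/72974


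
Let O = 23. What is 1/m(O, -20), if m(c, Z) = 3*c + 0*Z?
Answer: 1/69 ≈ 0.014493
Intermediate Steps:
m(c, Z) = 3*c (m(c, Z) = 3*c + 0 = 3*c)
1/m(O, -20) = 1/(3*23) = 1/69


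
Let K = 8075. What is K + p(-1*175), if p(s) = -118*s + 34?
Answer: 28759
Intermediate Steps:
p(s) = 34 - 118*s
K + p(-1*175) = 8075 + (34 - (-118)*175) = 8075 + (34 - 118*(-175)) = 8075 + (34 + 20650) = 8075 + 20684 = 28759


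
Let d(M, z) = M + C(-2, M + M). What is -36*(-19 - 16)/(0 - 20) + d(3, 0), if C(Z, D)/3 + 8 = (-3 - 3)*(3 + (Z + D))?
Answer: -210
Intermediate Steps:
C(Z, D) = -78 - 18*D - 18*Z (C(Z, D) = -24 + 3*((-3 - 3)*(3 + (Z + D))) = -24 + 3*(-6*(3 + (D + Z))) = -24 + 3*(-6*(3 + D + Z)) = -24 + 3*(-18 - 6*D - 6*Z) = -24 + (-54 - 18*D - 18*Z) = -78 - 18*D - 18*Z)
d(M, z) = -42 - 35*M (d(M, z) = M + (-78 - 18*(M + M) - 18*(-2)) = M + (-78 - 36*M + 36) = M + (-42 - 36*M) = -42 - 35*M)
-36*(-19 - 16)/(0 - 20) + d(3, 0) = -36*(-19 - 16)/(0 - 20) + (-42 - 35*3) = -(-1260)/(-20) + (-42 - 105) = -(-1260)*(-1)/20 - 147 = -36*7/4 - 147 = -63 - 147 = -210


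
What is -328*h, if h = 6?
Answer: -1968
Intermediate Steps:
-328*h = -328*6 = -1968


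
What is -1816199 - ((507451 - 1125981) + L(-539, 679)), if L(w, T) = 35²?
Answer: -1198894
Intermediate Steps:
L(w, T) = 1225
-1816199 - ((507451 - 1125981) + L(-539, 679)) = -1816199 - ((507451 - 1125981) + 1225) = -1816199 - (-618530 + 1225) = -1816199 - 1*(-617305) = -1816199 + 617305 = -1198894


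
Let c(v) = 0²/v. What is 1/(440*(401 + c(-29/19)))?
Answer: 1/176440 ≈ 5.6677e-6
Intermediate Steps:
c(v) = 0 (c(v) = 0/v = 0)
1/(440*(401 + c(-29/19))) = 1/(440*(401 + 0)) = 1/(440*401) = 1/176440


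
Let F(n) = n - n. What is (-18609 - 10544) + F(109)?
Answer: -29153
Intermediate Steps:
F(n) = 0
(-18609 - 10544) + F(109) = (-18609 - 10544) + 0 = -29153 + 0 = -29153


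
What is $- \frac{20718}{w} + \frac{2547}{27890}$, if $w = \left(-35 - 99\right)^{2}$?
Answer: $- \frac{66511386}{62599105} \approx -1.0625$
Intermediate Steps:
$w = 17956$ ($w = \left(-134\right)^{2} = 17956$)
$- \frac{20718}{w} + \frac{2547}{27890} = - \frac{20718}{17956} + \frac{2547}{27890} = \left(-20718\right) \frac{1}{17956} + 2547 \cdot \frac{1}{27890} = - \frac{10359}{8978} + \frac{2547}{27890} = - \frac{66511386}{62599105}$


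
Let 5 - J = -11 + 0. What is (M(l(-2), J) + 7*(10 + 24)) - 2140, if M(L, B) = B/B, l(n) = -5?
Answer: -1901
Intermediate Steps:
J = 16 (J = 5 - (-11 + 0) = 5 - 1*(-11) = 5 + 11 = 16)
M(L, B) = 1
(M(l(-2), J) + 7*(10 + 24)) - 2140 = (1 + 7*(10 + 24)) - 2140 = (1 + 7*34) - 2140 = (1 + 238) - 2140 = 239 - 2140 = -1901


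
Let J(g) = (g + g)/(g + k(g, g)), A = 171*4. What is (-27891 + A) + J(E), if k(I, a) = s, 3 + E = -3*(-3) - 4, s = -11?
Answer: -244867/9 ≈ -27207.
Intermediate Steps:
A = 684
E = 2 (E = -3 + (-3*(-3) - 4) = -3 + (9 - 4) = -3 + 5 = 2)
k(I, a) = -11
J(g) = 2*g/(-11 + g) (J(g) = (g + g)/(g - 11) = (2*g)/(-11 + g) = 2*g/(-11 + g))
(-27891 + A) + J(E) = (-27891 + 684) + 2*2/(-11 + 2) = -27207 + 2*2/(-9) = -27207 + 2*2*(-1/9) = -27207 - 4/9 = -244867/9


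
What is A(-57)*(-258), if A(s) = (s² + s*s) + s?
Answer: -1661778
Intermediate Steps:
A(s) = s + 2*s² (A(s) = (s² + s²) + s = 2*s² + s = s + 2*s²)
A(-57)*(-258) = -57*(1 + 2*(-57))*(-258) = -57*(1 - 114)*(-258) = -57*(-113)*(-258) = 6441*(-258) = -1661778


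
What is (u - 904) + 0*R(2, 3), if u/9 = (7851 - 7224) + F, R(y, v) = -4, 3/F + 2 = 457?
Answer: 2156272/455 ≈ 4739.1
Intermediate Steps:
F = 3/455 (F = 3/(-2 + 457) = 3/455 ≈ 0.0065934)
u = 2567592/455 (u = 9*((7851 - 7224) + 3/455) = 9*(627 + 3/455) = 9*(285288/455) = 2567592/455 ≈ 5643.1)
(u - 904) + 0*R(2, 3) = (2567592/455 - 904) + 0*(-4) = 2156272/455 + 0 = 2156272/455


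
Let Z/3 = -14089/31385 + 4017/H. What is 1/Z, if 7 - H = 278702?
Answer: -349873703/486312888 ≈ -0.71944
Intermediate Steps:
H = -278695 (H = 7 - 1*278702 = 7 - 278702 = -278695)
Z = -486312888/349873703 (Z = 3*(-14089/31385 + 4017/(-278695)) = 3*(-14089*1/31385 + 4017*(-1/278695)) = 3*(-14089/31385 - 4017/278695) = 3*(-162104296/349873703) = -486312888/349873703 ≈ -1.3900)
1/Z = 1/(-486312888/349873703) = -349873703/486312888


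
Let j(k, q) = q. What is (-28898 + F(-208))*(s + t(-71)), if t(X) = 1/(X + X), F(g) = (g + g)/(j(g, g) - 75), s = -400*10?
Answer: 2322476000859/20093 ≈ 1.1559e+8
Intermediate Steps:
s = -4000
F(g) = 2*g/(-75 + g) (F(g) = (g + g)/(g - 75) = (2*g)/(-75 + g) = 2*g/(-75 + g))
t(X) = 1/(2*X)
(-28898 + F(-208))*(s + t(-71)) = (-28898 + 2*(-208)/(-75 - 208))*(-4000 + (1/2)/(-71)) = (-28898 + 2*(-208)/(-283))*(-4000 + (1/2)*(-1/71)) = (-28898 + 2*(-208)*(-1/283))*(-4000 - 1/142) = (-28898 + 416/283)*(-568001/142) = -8177718/283*(-568001/142) = 2322476000859/20093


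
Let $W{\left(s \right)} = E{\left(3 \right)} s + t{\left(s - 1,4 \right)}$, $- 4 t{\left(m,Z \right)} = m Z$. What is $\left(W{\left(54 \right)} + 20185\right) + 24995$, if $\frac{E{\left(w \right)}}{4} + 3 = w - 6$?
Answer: $43831$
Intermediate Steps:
$E{\left(w \right)} = -36 + 4 w$ ($E{\left(w \right)} = -12 + 4 \left(w - 6\right) = -12 + 4 \left(-6 + w\right) = -12 + \left(-24 + 4 w\right) = -36 + 4 w$)
$t{\left(m,Z \right)} = - \frac{Z m}{4}$ ($t{\left(m,Z \right)} = - \frac{m Z}{4} = - \frac{Z m}{4}$)
$W{\left(s \right)} = 1 - 25 s$ ($W{\left(s \right)} = \left(-36 + 4 \cdot 3\right) s - 1 \left(s - 1\right) = \left(-36 + 12\right) s - 1 \left(s - 1\right) = - 24 s - 1 \left(-1 + s\right) = - 24 s - \left(-1 + s\right) = 1 - 25 s$)
$\left(W{\left(54 \right)} + 20185\right) + 24995 = \left(\left(1 - 1350\right) + 20185\right) + 24995 = \left(-1349 + 20185\right) + 24995 = 18836 + 24995 = 43831$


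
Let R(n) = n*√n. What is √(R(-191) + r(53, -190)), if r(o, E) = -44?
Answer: √(-44 - 191*I*√191) ≈ 36.028 - 36.634*I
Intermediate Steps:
R(n) = n^(3/2)
√(R(-191) + r(53, -190)) = √((-191)^(3/2) - 44) = √(-191*I*√191 - 44) = √(-44 - 191*I*√191)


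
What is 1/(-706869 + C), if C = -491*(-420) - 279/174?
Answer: -58/29037735 ≈ -1.9974e-6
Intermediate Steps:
C = 11960667/58 (C = 206220 - 279*1/174 = 206220 - 93/58 = 11960667/58 ≈ 2.0622e+5)
1/(-706869 + C) = 1/(-706869 + 11960667/58) = 1/(-29037735/58) = -58/29037735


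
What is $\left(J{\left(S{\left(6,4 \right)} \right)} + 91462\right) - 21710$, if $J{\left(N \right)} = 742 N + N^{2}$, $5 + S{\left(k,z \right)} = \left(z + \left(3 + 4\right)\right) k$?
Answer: $118735$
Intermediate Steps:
$S{\left(k,z \right)} = -5 + k \left(7 + z\right)$ ($S{\left(k,z \right)} = -5 + \left(z + \left(3 + 4\right)\right) k = -5 + \left(z + 7\right) k = -5 + \left(7 + z\right) k = -5 + k \left(7 + z\right)$)
$J{\left(N \right)} = N^{2} + 742 N$
$\left(J{\left(S{\left(6,4 \right)} \right)} + 91462\right) - 21710 = \left(\left(-5 + 7 \cdot 6 + 6 \cdot 4\right) \left(742 + \left(-5 + 7 \cdot 6 + 6 \cdot 4\right)\right) + 91462\right) - 21710 = \left(\left(-5 + 42 + 24\right) \left(742 + \left(-5 + 42 + 24\right)\right) + 91462\right) - 21710 = \left(61 \left(742 + 61\right) + 91462\right) - 21710 = \left(61 \cdot 803 + 91462\right) - 21710 = \left(48983 + 91462\right) - 21710 = 140445 - 21710 = 118735$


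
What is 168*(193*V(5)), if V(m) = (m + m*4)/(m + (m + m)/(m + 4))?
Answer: 1459080/11 ≈ 1.3264e+5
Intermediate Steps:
V(m) = 5*m/(m + 2*m/(4 + m)) (V(m) = (m + 4*m)/(m + (2*m)/(4 + m)) = (5*m)/(m + 2*m/(4 + m)) = 5*m/(m + 2*m/(4 + m)))
168*(193*V(5)) = 168*(193*(5*(4 + 5)/(6 + 5))) = 168*(193*(5*9/11)) = 168*(193*(5*(1/11)*9)) = 168*(193*(45/11)) = 168*(8685/11) = 1459080/11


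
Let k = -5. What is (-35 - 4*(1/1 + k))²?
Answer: 361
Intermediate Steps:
(-35 - 4*(1/1 + k))² = (-35 - 4*(1/1 - 5))² = (-35 - 4*(1*1 - 5))² = (-35 - 4*(1 - 5))² = (-35 - 4*(-4))² = (-35 + 16)² = (-19)² = 361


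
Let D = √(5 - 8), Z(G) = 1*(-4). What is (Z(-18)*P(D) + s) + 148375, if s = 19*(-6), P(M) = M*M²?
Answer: 148261 + 12*I*√3 ≈ 1.4826e+5 + 20.785*I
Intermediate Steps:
Z(G) = -4
D = I*√3 (D = √(-3) = I*√3 ≈ 1.732*I)
P(M) = M³
s = -114
(Z(-18)*P(D) + s) + 148375 = (-4*(-3*I*√3) - 114) + 148375 = (-(-12)*I*√3 - 114) + 148375 = (12*I*√3 - 114) + 148375 = (-114 + 12*I*√3) + 148375 = 148261 + 12*I*√3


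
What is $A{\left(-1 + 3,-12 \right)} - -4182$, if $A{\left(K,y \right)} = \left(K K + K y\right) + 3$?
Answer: $4165$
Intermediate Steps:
$A{\left(K,y \right)} = 3 + K^{2} + K y$ ($A{\left(K,y \right)} = \left(K^{2} + K y\right) + 3 = 3 + K^{2} + K y$)
$A{\left(-1 + 3,-12 \right)} - -4182 = \left(3 + \left(-1 + 3\right)^{2} + \left(-1 + 3\right) \left(-12\right)\right) - -4182 = \left(3 + 2^{2} + 2 \left(-12\right)\right) + 4182 = \left(3 + 4 - 24\right) + 4182 = -17 + 4182 = 4165$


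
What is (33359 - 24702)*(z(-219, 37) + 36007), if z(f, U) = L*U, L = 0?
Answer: 311712599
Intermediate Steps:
z(f, U) = 0 (z(f, U) = 0*U = 0)
(33359 - 24702)*(z(-219, 37) + 36007) = (33359 - 24702)*(0 + 36007) = 8657*36007 = 311712599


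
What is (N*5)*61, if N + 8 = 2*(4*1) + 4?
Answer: 1220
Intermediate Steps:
N = 4 (N = -8 + (2*(4*1) + 4) = -8 + (2*4 + 4) = -8 + (8 + 4) = -8 + 12 = 4)
(N*5)*61 = (4*5)*61 = 20*61 = 1220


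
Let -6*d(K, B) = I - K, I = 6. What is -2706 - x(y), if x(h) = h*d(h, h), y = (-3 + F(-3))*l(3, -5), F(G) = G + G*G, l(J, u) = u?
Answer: -5517/2 ≈ -2758.5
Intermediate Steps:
d(K, B) = -1 + K/6 (d(K, B) = -(6 - K)/6 = -1 + K/6)
F(G) = G + G**2
y = -15 (y = (-3 - 3*(1 - 3))*(-5) = (-3 - 3*(-2))*(-5) = (-3 + 6)*(-5) = 3*(-5) = -15)
x(h) = h*(-1 + h/6)
-2706 - x(y) = -2706 - (-15)*(-6 - 15)/6 = -2706 - (-15)*(-21)/6 = -2706 - 1*105/2 = -2706 - 105/2 = -5517/2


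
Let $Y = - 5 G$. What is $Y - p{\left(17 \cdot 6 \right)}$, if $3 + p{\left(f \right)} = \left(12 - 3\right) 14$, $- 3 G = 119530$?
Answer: $\frac{597281}{3} \approx 1.9909 \cdot 10^{5}$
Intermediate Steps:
$G = - \frac{119530}{3}$ ($G = \left(- \frac{1}{3}\right) 119530 = - \frac{119530}{3} \approx -39843.0$)
$p{\left(f \right)} = 123$ ($p{\left(f \right)} = -3 + \left(12 - 3\right) 14 = -3 + 9 \cdot 14 = -3 + 126 = 123$)
$Y = \frac{597650}{3}$ ($Y = \left(-5\right) \left(- \frac{119530}{3}\right) = \frac{597650}{3} \approx 1.9922 \cdot 10^{5}$)
$Y - p{\left(17 \cdot 6 \right)} = \frac{597650}{3} - 123 = \frac{597281}{3}$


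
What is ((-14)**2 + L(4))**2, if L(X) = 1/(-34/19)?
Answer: 44156025/1156 ≈ 38197.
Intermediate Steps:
L(X) = -19/34 (L(X) = 1/(-34*1/19) = 1/(-34/19) = -19/34)
((-14)**2 + L(4))**2 = ((-14)**2 - 19/34)**2 = (196 - 19/34)**2 = (6645/34)**2 = 44156025/1156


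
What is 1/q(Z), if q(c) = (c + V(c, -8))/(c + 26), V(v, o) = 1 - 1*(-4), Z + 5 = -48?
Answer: 9/16 ≈ 0.56250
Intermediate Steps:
Z = -53 (Z = -5 - 48 = -53)
V(v, o) = 5 (V(v, o) = 1 + 4 = 5)
q(c) = (5 + c)/(26 + c) (q(c) = (c + 5)/(c + 26) = (5 + c)/(26 + c))
1/q(Z) = 1/((5 - 53)/(26 - 53)) = 1/(-48/(-27)) = 1/(-1/27*(-48)) = 1/(16/9) = 9/16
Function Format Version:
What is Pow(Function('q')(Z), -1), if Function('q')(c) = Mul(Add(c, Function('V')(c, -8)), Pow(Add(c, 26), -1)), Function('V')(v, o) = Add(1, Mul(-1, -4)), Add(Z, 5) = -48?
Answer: Rational(9, 16) ≈ 0.56250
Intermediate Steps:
Z = -53 (Z = Add(-5, -48) = -53)
Function('V')(v, o) = 5 (Function('V')(v, o) = Add(1, 4) = 5)
Function('q')(c) = Mul(Pow(Add(26, c), -1), Add(5, c)) (Function('q')(c) = Mul(Add(c, 5), Pow(Add(c, 26), -1)) = Mul(Add(5, c), Pow(Add(26, c), -1)) = Mul(Pow(Add(26, c), -1), Add(5, c)))
Pow(Function('q')(Z), -1) = Pow(Mul(Pow(Add(26, -53), -1), Add(5, -53)), -1) = Pow(Mul(Pow(-27, -1), -48), -1) = Pow(Mul(Rational(-1, 27), -48), -1) = Pow(Rational(16, 9), -1) = Rational(9, 16)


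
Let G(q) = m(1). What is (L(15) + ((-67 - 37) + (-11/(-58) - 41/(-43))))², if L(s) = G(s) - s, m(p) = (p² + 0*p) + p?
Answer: 83490368809/6220036 ≈ 13423.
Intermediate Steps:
m(p) = p + p² (m(p) = (p² + 0) + p = p² + p = p + p²)
G(q) = 2 (G(q) = 1*(1 + 1) = 1*2 = 2)
L(s) = 2 - s
(L(15) + ((-67 - 37) + (-11/(-58) - 41/(-43))))² = ((2 - 1*15) + ((-67 - 37) + (-11/(-58) - 41/(-43))))² = ((2 - 15) + (-104 + (-11*(-1/58) - 41*(-1/43))))² = (-13 + (-104 + (11/58 + 41/43)))² = (-13 + (-104 + 2851/2494))² = (-13 - 256525/2494)² = (-288947/2494)² = 83490368809/6220036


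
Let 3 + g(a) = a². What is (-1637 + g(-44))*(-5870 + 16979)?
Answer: 3288264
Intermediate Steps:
g(a) = -3 + a²
(-1637 + g(-44))*(-5870 + 16979) = (-1637 + (-3 + (-44)²))*(-5870 + 16979) = (-1637 + (-3 + 1936))*11109 = (-1637 + 1933)*11109 = 296*11109 = 3288264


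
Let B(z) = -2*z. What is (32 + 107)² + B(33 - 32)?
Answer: 19319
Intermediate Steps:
(32 + 107)² + B(33 - 32) = (32 + 107)² - 2*(33 - 32) = 139² - 2*1 = 19321 - 2 = 19319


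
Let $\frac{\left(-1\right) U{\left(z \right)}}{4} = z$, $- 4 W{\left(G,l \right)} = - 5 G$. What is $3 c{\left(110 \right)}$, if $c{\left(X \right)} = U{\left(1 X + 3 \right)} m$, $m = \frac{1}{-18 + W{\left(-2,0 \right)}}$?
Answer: $\frac{2712}{41} \approx 66.146$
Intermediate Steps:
$W{\left(G,l \right)} = \frac{5 G}{4}$ ($W{\left(G,l \right)} = - \frac{\left(-5\right) G}{4} = \frac{5 G}{4}$)
$U{\left(z \right)} = - 4 z$
$m = - \frac{2}{41}$ ($m = \frac{1}{-18 + \frac{5}{4} \left(-2\right)} = \frac{1}{-18 - \frac{5}{2}} = \frac{1}{- \frac{41}{2}} = - \frac{2}{41} \approx -0.048781$)
$c{\left(X \right)} = \frac{24}{41} + \frac{8 X}{41}$ ($c{\left(X \right)} = - 4 \left(1 X + 3\right) \left(- \frac{2}{41}\right) = - 4 \left(X + 3\right) \left(- \frac{2}{41}\right) = - 4 \left(3 + X\right) \left(- \frac{2}{41}\right) = \left(-12 - 4 X\right) \left(- \frac{2}{41}\right) = \frac{24}{41} + \frac{8 X}{41}$)
$3 c{\left(110 \right)} = 3 \left(\frac{24}{41} + \frac{8}{41} \cdot 110\right) = 3 \left(\frac{24}{41} + \frac{880}{41}\right) = 3 \cdot \frac{904}{41} = \frac{2712}{41}$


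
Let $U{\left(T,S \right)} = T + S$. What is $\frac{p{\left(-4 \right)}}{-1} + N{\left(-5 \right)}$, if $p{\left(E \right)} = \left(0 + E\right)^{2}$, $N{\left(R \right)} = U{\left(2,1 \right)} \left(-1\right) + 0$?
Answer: $-19$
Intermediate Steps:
$U{\left(T,S \right)} = S + T$
$N{\left(R \right)} = -3$ ($N{\left(R \right)} = \left(1 + 2\right) \left(-1\right) + 0 = 3 \left(-1\right) + 0 = -3 + 0 = -3$)
$p{\left(E \right)} = E^{2}$
$\frac{p{\left(-4 \right)}}{-1} + N{\left(-5 \right)} = \frac{\left(-4\right)^{2}}{-1} - 3 = 16 \left(-1\right) - 3 = -16 - 3 = -19$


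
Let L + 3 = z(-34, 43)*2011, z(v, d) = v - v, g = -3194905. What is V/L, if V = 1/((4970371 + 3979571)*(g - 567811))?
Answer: 1/101028269887416 ≈ 9.8982e-15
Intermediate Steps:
z(v, d) = 0
V = -1/33676089962472 (V = 1/((4970371 + 3979571)*(-3194905 - 567811)) = 1/(8949942*(-3762716)) = 1/(-33676089962472) = -1/33676089962472 ≈ -2.9695e-14)
L = -3 (L = -3 + 0*2011 = -3 + 0 = -3)
V/L = -1/33676089962472/(-3) = -1/33676089962472*(-⅓) = 1/101028269887416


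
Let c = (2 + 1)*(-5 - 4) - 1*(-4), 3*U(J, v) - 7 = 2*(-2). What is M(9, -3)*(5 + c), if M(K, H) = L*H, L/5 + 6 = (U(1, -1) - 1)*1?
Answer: -1620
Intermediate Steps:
U(J, v) = 1 (U(J, v) = 7/3 + (2*(-2))/3 = 7/3 + (1/3)*(-4) = 7/3 - 4/3 = 1)
c = -23 (c = 3*(-9) + 4 = -27 + 4 = -23)
L = -30 (L = -30 + 5*((1 - 1)*1) = -30 + 5*(0*1) = -30 + 5*0 = -30 + 0 = -30)
M(K, H) = -30*H
M(9, -3)*(5 + c) = (-30*(-3))*(5 - 23) = 90*(-18) = -1620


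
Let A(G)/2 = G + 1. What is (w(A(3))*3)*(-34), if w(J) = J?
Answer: -816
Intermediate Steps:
A(G) = 2 + 2*G (A(G) = 2*(G + 1) = 2*(1 + G) = 2 + 2*G)
(w(A(3))*3)*(-34) = ((2 + 2*3)*3)*(-34) = ((2 + 6)*3)*(-34) = (8*3)*(-34) = 24*(-34) = -816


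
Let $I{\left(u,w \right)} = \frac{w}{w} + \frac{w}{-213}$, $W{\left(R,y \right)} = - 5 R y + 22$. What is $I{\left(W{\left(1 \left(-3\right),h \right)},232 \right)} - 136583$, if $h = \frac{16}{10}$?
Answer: $- \frac{29092198}{213} \approx -1.3658 \cdot 10^{5}$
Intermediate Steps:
$h = \frac{8}{5}$ ($h = 16 \cdot \frac{1}{10} = \frac{8}{5} \approx 1.6$)
$W{\left(R,y \right)} = 22 - 5 R y$ ($W{\left(R,y \right)} = - 5 R y + 22 = 22 - 5 R y$)
$I{\left(u,w \right)} = 1 - \frac{w}{213}$ ($I{\left(u,w \right)} = 1 + w \left(- \frac{1}{213}\right) = 1 - \frac{w}{213}$)
$I{\left(W{\left(1 \left(-3\right),h \right)},232 \right)} - 136583 = \left(1 - \frac{232}{213}\right) - 136583 = - \frac{19}{213} - 136583 = - \frac{29092198}{213}$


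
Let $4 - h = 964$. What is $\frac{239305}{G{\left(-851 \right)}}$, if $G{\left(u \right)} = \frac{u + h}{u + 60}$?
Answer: $\frac{189290255}{1811} \approx 1.0452 \cdot 10^{5}$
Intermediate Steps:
$h = -960$ ($h = 4 - 964 = -960$)
$G{\left(u \right)} = \frac{-960 + u}{60 + u}$ ($G{\left(u \right)} = \frac{u - 960}{u + 60} = \frac{-960 + u}{60 + u}$)
$\frac{239305}{G{\left(-851 \right)}} = \frac{239305}{\frac{1}{60 - 851} \left(-960 - 851\right)} = \frac{239305}{\frac{1}{-791} \left(-1811\right)} = \frac{239305}{\left(- \frac{1}{791}\right) \left(-1811\right)} = \frac{239305}{\frac{1811}{791}} = 239305 \cdot \frac{791}{1811} = \frac{189290255}{1811}$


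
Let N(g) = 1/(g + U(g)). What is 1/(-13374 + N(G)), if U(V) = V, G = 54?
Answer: -108/1444391 ≈ -7.4772e-5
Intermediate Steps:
N(g) = 1/(2*g) (N(g) = 1/(g + g) = 1/(2*g))
1/(-13374 + N(G)) = 1/(-13374 + (½)/54) = 1/(-13374 + (½)*(1/54)) = 1/(-13374 + 1/108) = 1/(-1444391/108) = -108/1444391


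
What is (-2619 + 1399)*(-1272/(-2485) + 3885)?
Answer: -2355941268/497 ≈ -4.7403e+6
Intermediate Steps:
(-2619 + 1399)*(-1272/(-2485) + 3885) = -1220*(-1272*(-1/2485) + 3885) = -1220*(1272/2485 + 3885) = -1220*9655497/2485 = -2355941268/497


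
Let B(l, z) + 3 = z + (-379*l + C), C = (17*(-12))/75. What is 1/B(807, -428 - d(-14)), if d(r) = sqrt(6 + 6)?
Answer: -47857300/14658055443181 + 625*sqrt(3)/29316110886362 ≈ -3.2649e-6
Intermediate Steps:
d(r) = 2*sqrt(3) (d(r) = sqrt(12) = 2*sqrt(3))
C = -68/25 (C = -204*1/75 = -68/25 ≈ -2.7200)
B(l, z) = -143/25 + z - 379*l (B(l, z) = -3 + (z + (-379*l - 68/25)) = -3 + (z + (-68/25 - 379*l)) = -3 + (-68/25 + z - 379*l) = -143/25 + z - 379*l)
1/B(807, -428 - d(-14)) = 1/(-143/25 + (-428 - 2*sqrt(3)) - 379*807) = 1/(-143/25 + (-428 - 2*sqrt(3)) - 305853) = 1/(-7657168/25 - 2*sqrt(3))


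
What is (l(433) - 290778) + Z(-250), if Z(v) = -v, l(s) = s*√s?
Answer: -290528 + 433*√433 ≈ -2.8152e+5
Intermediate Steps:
l(s) = s^(3/2)
(l(433) - 290778) + Z(-250) = (433^(3/2) - 290778) - 1*(-250) = (433*√433 - 290778) + 250 = (-290778 + 433*√433) + 250 = -290528 + 433*√433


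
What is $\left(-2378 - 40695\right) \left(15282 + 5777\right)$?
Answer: $-907074307$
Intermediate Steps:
$\left(-2378 - 40695\right) \left(15282 + 5777\right) = \left(-43073\right) 21059 = -907074307$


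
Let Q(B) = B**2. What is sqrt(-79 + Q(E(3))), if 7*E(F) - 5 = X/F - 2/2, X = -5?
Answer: I*sqrt(710)/3 ≈ 8.8819*I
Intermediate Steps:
E(F) = 4/7 - 5/(7*F) (E(F) = 5/7 + (-5/F - 2/2)/7 = 5/7 + (-5/F - 2*1/2)/7 = 5/7 + (-5/F - 1)/7 = 5/7 + (-1 - 5/F)/7 = 5/7 + (-1/7 - 5/(7*F)) = 4/7 - 5/(7*F))
sqrt(-79 + Q(E(3))) = sqrt(-79 + ((1/7)*(-5 + 4*3)/3)**2) = sqrt(-79 + ((1/7)*(1/3)*(-5 + 12))**2) = sqrt(-79 + ((1/7)*(1/3)*7)**2) = sqrt(-79 + (1/3)**2) = sqrt(-79 + 1/9) = sqrt(-710/9) = I*sqrt(710)/3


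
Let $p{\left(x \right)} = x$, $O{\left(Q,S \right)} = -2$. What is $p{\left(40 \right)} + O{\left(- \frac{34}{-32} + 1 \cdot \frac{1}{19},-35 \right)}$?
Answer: $38$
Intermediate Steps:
$p{\left(40 \right)} + O{\left(- \frac{34}{-32} + 1 \cdot \frac{1}{19},-35 \right)} = 40 - 2 = 38$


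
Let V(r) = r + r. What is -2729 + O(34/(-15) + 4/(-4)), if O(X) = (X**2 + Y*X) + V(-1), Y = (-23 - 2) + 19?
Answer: -607664/225 ≈ -2700.7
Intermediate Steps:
V(r) = 2*r
Y = -6 (Y = -25 + 19 = -6)
O(X) = -2 + X**2 - 6*X (O(X) = (X**2 - 6*X) + 2*(-1) = (X**2 - 6*X) - 2 = -2 + X**2 - 6*X)
-2729 + O(34/(-15) + 4/(-4)) = -2729 + (-2 + (34/(-15) + 4/(-4))**2 - 6*(34/(-15) + 4/(-4))) = -2729 + (-2 + (34*(-1/15) + 4*(-1/4))**2 - 6*(34*(-1/15) + 4*(-1/4))) = -2729 + (-2 + (-34/15 - 1)**2 - 6*(-34/15 - 1)) = -2729 + (-2 + (-49/15)**2 - 6*(-49/15)) = -2729 + (-2 + 2401/225 + 98/5) = -2729 + 6361/225 = -607664/225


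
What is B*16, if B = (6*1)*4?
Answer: 384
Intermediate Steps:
B = 24 (B = 6*4 = 24)
B*16 = 24*16 = 384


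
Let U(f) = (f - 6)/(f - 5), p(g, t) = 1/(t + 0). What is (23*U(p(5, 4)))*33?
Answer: 17457/19 ≈ 918.79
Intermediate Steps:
p(g, t) = 1/t
U(f) = (-6 + f)/(-5 + f)
(23*U(p(5, 4)))*33 = (23*((-6 + 1/4)/(-5 + 1/4)))*33 = (23*(-23/4/(-19/4)))*33 = (23*(-4/19*(-23/4)))*33 = (23*(23/19))*33 = (529/19)*33 = 17457/19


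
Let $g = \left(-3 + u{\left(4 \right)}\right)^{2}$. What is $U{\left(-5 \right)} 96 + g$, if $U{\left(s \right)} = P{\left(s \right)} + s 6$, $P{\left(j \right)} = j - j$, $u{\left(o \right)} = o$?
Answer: $-2879$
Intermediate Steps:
$P{\left(j \right)} = 0$
$g = 1$ ($g = \left(-3 + 4\right)^{2} = 1^{2} = 1$)
$U{\left(s \right)} = 6 s$ ($U{\left(s \right)} = 0 + s 6 = 0 + 6 s = 6 s$)
$U{\left(-5 \right)} 96 + g = 6 \left(-5\right) 96 + 1 = \left(-30\right) 96 + 1 = -2880 + 1 = -2879$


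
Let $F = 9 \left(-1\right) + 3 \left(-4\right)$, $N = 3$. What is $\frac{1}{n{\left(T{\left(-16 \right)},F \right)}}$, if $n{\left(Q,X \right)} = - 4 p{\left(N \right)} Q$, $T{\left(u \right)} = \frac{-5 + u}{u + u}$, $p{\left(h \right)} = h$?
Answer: $- \frac{8}{63} \approx -0.12698$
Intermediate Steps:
$T{\left(u \right)} = \frac{-5 + u}{2 u}$
$F = -21$ ($F = -9 - 12 = -21$)
$n{\left(Q,X \right)} = - 12 Q$ ($n{\left(Q,X \right)} = \left(-4\right) 3 Q = - 12 Q$)
$\frac{1}{n{\left(T{\left(-16 \right)},F \right)}} = \frac{1}{\left(-12\right) \frac{-5 - 16}{2 \left(-16\right)}} = \frac{1}{\left(-12\right) \frac{1}{2} \left(- \frac{1}{16}\right) \left(-21\right)} = \frac{1}{\left(-12\right) \frac{21}{32}} = \frac{1}{- \frac{63}{8}} = - \frac{8}{63}$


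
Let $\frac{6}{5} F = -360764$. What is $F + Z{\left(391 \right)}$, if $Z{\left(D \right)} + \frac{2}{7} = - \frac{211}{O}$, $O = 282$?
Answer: $- \frac{197819607}{658} \approx -3.0064 \cdot 10^{5}$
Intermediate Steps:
$F = - \frac{901910}{3}$ ($F = \frac{5}{6} \left(-360764\right) = - \frac{901910}{3} \approx -3.0064 \cdot 10^{5}$)
$Z{\left(D \right)} = - \frac{2041}{1974}$ ($Z{\left(D \right)} = - \frac{2}{7} - \frac{211}{282} = - \frac{2041}{1974}$)
$F + Z{\left(391 \right)} = - \frac{901910}{3} - \frac{2041}{1974} = - \frac{197819607}{658}$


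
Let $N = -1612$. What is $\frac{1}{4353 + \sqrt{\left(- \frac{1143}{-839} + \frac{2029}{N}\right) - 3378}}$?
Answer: $\frac{5887293204}{25631955813731} - \frac{2 i \sqrt{1544686405138123}}{25631955813731} \approx 0.00022969 - 3.0667 \cdot 10^{-6} i$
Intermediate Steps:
$\frac{1}{4353 + \sqrt{\left(- \frac{1143}{-839} + \frac{2029}{N}\right) - 3378}} = \frac{1}{4353 + \sqrt{\left(- \frac{1143}{-839} + \frac{2029}{-1612}\right) - 3378}} = \frac{1}{4353 + \sqrt{\left(\left(-1143\right) \left(- \frac{1}{839}\right) + 2029 \left(- \frac{1}{1612}\right)\right) - 3378}} = \frac{1}{4353 + \sqrt{\left(\frac{1143}{839} - \frac{2029}{1612}\right) - 3378}} = \frac{1}{4353 + \sqrt{\frac{140185}{1352468} - 3378}} = \frac{1}{4353 + \sqrt{- \frac{4568496719}{1352468}}} = \frac{1}{4353 + \frac{i \sqrt{1544686405138123}}{676234}}$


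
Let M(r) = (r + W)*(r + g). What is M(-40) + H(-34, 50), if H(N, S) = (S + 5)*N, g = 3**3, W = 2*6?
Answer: -1506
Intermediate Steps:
W = 12
g = 27
M(r) = (12 + r)*(27 + r) (M(r) = (r + 12)*(r + 27) = (12 + r)*(27 + r))
H(N, S) = N*(5 + S) (H(N, S) = (5 + S)*N = N*(5 + S))
M(-40) + H(-34, 50) = (324 + (-40)**2 + 39*(-40)) - 34*(5 + 50) = (324 + 1600 - 1560) - 34*55 = 364 - 1870 = -1506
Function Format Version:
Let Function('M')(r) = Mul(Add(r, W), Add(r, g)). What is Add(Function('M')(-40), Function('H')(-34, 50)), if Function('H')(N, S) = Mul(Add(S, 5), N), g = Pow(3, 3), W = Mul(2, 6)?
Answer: -1506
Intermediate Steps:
W = 12
g = 27
Function('M')(r) = Mul(Add(12, r), Add(27, r)) (Function('M')(r) = Mul(Add(r, 12), Add(r, 27)) = Mul(Add(12, r), Add(27, r)))
Function('H')(N, S) = Mul(N, Add(5, S)) (Function('H')(N, S) = Mul(Add(5, S), N) = Mul(N, Add(5, S)))
Add(Function('M')(-40), Function('H')(-34, 50)) = Add(Add(324, Pow(-40, 2), Mul(39, -40)), Mul(-34, Add(5, 50))) = Add(Add(324, 1600, -1560), Mul(-34, 55)) = Add(364, -1870) = -1506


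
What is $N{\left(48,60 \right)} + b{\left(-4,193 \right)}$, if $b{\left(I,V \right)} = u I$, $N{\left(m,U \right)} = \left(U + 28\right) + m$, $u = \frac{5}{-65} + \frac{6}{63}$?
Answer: $\frac{37108}{273} \approx 135.93$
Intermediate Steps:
$u = \frac{5}{273}$ ($u = 5 \left(- \frac{1}{65}\right) + 6 \cdot \frac{1}{63} = - \frac{1}{13} + \frac{2}{21} = \frac{5}{273} \approx 0.018315$)
$N{\left(m,U \right)} = 28 + U + m$ ($N{\left(m,U \right)} = \left(28 + U\right) + m = 28 + U + m$)
$b{\left(I,V \right)} = \frac{5 I}{273}$
$N{\left(48,60 \right)} + b{\left(-4,193 \right)} = \left(28 + 60 + 48\right) + \frac{5}{273} \left(-4\right) = 136 - \frac{20}{273} = \frac{37108}{273}$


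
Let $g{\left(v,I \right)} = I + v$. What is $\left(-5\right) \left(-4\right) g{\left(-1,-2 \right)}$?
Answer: $-60$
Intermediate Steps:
$\left(-5\right) \left(-4\right) g{\left(-1,-2 \right)} = \left(-5\right) \left(-4\right) \left(-2 - 1\right) = 20 \left(-3\right) = -60$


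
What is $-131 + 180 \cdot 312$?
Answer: $56029$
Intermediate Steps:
$-131 + 180 \cdot 312 = -131 + 56160 = 56029$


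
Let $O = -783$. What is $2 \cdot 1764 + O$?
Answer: $2745$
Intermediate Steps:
$2 \cdot 1764 + O = 2 \cdot 1764 - 783 = 3528 - 783 = 2745$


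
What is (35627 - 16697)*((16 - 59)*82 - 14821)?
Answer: -347308710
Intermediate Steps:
(35627 - 16697)*((16 - 59)*82 - 14821) = 18930*(-43*82 - 14821) = 18930*(-3526 - 14821) = 18930*(-18347) = -347308710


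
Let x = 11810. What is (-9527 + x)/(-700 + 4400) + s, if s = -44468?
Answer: -164529317/3700 ≈ -44467.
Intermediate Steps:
(-9527 + x)/(-700 + 4400) + s = (-9527 + 11810)/(-700 + 4400) - 44468 = 2283/3700 - 44468 = -164529317/3700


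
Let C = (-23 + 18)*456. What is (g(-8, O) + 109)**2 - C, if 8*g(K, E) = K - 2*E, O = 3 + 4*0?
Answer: 220521/16 ≈ 13783.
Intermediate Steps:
O = 3 (O = 3 + 0 = 3)
g(K, E) = -E/4 + K/8 (g(K, E) = (K - 2*E)/8 = -E/4 + K/8)
C = -2280 (C = -5*456 = -2280)
(g(-8, O) + 109)**2 - C = ((-1/4*3 + (1/8)*(-8)) + 109)**2 - 1*(-2280) = ((-3/4 - 1) + 109)**2 + 2280 = (-7/4 + 109)**2 + 2280 = (429/4)**2 + 2280 = 184041/16 + 2280 = 220521/16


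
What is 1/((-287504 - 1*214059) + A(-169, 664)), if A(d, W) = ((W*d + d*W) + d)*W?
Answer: -1/149636627 ≈ -6.6829e-9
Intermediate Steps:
A(d, W) = W*(d + 2*W*d) (A(d, W) = ((W*d + W*d) + d)*W = (2*W*d + d)*W = (d + 2*W*d)*W = W*(d + 2*W*d))
1/((-287504 - 1*214059) + A(-169, 664)) = 1/((-287504 - 1*214059) + 664*(-169)*(1 + 2*664)) = 1/((-287504 - 214059) + 664*(-169)*(1 + 1328)) = 1/(-501563 + 664*(-169)*1329) = 1/(-501563 - 149135064) = 1/(-149636627) = -1/149636627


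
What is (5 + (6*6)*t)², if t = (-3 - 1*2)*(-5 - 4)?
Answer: 2640625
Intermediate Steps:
t = 45 (t = (-3 - 2)*(-9) = -5*(-9) = 45)
(5 + (6*6)*t)² = (5 + (6*6)*45)² = (5 + 36*45)² = (5 + 1620)² = 1625² = 2640625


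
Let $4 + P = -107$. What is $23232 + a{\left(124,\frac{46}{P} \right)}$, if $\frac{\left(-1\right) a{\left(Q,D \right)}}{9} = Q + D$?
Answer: $\frac{818430}{37} \approx 22120.0$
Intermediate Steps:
$P = -111$ ($P = -4 - 107 = -111$)
$a{\left(Q,D \right)} = - 9 D - 9 Q$ ($a{\left(Q,D \right)} = - 9 \left(Q + D\right) = - 9 \left(D + Q\right) = - 9 D - 9 Q$)
$23232 + a{\left(124,\frac{46}{P} \right)} = 23232 - \left(1116 + 9 \frac{46}{-111}\right) = 23232 - \left(1116 + 9 \cdot 46 \left(- \frac{1}{111}\right)\right) = 23232 - \frac{41154}{37} = \frac{818430}{37}$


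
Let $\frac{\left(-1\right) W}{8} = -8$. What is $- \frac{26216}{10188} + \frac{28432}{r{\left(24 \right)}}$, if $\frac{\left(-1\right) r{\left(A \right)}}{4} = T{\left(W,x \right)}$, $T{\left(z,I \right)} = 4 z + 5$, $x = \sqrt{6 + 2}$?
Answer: $- \frac{2201630}{73863} \approx -29.807$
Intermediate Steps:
$x = 2 \sqrt{2}$ ($x = \sqrt{8} = 2 \sqrt{2} \approx 2.8284$)
$W = 64$ ($W = \left(-8\right) \left(-8\right) = 64$)
$T{\left(z,I \right)} = 5 + 4 z$
$r{\left(A \right)} = -1044$ ($r{\left(A \right)} = - 4 \left(5 + 4 \cdot 64\right) = - 4 \left(5 + 256\right) = \left(-4\right) 261 = -1044$)
$- \frac{26216}{10188} + \frac{28432}{r{\left(24 \right)}} = - \frac{26216}{10188} + \frac{28432}{-1044} = \left(-26216\right) \frac{1}{10188} + 28432 \left(- \frac{1}{1044}\right) = - \frac{6554}{2547} - \frac{7108}{261} = - \frac{2201630}{73863}$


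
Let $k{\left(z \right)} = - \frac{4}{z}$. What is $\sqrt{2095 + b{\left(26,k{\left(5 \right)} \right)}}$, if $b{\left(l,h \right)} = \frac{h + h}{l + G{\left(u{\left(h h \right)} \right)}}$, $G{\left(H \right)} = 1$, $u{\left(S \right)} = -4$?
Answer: $\frac{\sqrt{4242255}}{45} \approx 45.771$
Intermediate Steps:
$b{\left(l,h \right)} = \frac{2 h}{1 + l}$ ($b{\left(l,h \right)} = \frac{h + h}{l + 1} = \frac{2 h}{1 + l}$)
$\sqrt{2095 + b{\left(26,k{\left(5 \right)} \right)}} = \sqrt{2095 + \frac{2 \left(- \frac{4}{5}\right)}{1 + 26}} = \sqrt{2095 + \frac{2 \left(\left(-4\right) \frac{1}{5}\right)}{27}} = \sqrt{2095 + 2 \left(- \frac{4}{5}\right) \frac{1}{27}} = \sqrt{2095 - \frac{8}{135}} = \sqrt{\frac{282817}{135}} = \frac{\sqrt{4242255}}{45}$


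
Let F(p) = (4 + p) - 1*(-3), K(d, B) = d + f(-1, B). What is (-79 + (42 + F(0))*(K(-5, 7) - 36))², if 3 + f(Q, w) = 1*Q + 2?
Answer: 4778596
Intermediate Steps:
f(Q, w) = -1 + Q (f(Q, w) = -3 + (1*Q + 2) = -3 + (Q + 2) = -3 + (2 + Q) = -1 + Q)
K(d, B) = -2 + d (K(d, B) = d + (-1 - 1) = d - 2 = -2 + d)
F(p) = 7 + p (F(p) = (4 + p) + 3 = 7 + p)
(-79 + (42 + F(0))*(K(-5, 7) - 36))² = (-79 + (42 + (7 + 0))*((-2 - 5) - 36))² = (-79 + (42 + 7)*(-7 - 36))² = (-79 + 49*(-43))² = (-79 - 2107)² = (-2186)² = 4778596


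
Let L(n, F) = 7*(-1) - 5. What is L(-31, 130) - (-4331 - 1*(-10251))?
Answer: -5932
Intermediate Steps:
L(n, F) = -12 (L(n, F) = -7 - 5 = -12)
L(-31, 130) - (-4331 - 1*(-10251)) = -12 - (-4331 - 1*(-10251)) = -12 - (-4331 + 10251) = -12 - 1*5920 = -12 - 5920 = -5932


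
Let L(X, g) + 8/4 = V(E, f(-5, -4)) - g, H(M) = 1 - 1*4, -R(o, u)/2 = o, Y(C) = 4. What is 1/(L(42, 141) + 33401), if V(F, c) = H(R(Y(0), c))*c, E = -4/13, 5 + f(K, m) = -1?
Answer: 1/33276 ≈ 3.0052e-5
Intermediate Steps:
f(K, m) = -6 (f(K, m) = -5 - 1 = -6)
E = -4/13 (E = -4*1/13 = -4/13 ≈ -0.30769)
R(o, u) = -2*o
H(M) = -3 (H(M) = 1 - 4 = -3)
V(F, c) = -3*c
L(X, g) = 16 - g (L(X, g) = -2 + (-3*(-6) - g) = -2 + (18 - g) = 16 - g)
1/(L(42, 141) + 33401) = 1/((16 - 1*141) + 33401) = 1/((16 - 141) + 33401) = 1/(-125 + 33401) = 1/33276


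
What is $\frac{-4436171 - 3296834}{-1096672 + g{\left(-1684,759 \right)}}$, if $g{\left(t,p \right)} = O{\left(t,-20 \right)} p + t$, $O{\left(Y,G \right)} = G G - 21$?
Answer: $\frac{1546601}{162139} \approx 9.5387$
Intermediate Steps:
$O{\left(Y,G \right)} = -21 + G^{2}$ ($O{\left(Y,G \right)} = G^{2} - 21 = -21 + G^{2}$)
$g{\left(t,p \right)} = t + 379 p$ ($g{\left(t,p \right)} = \left(-21 + \left(-20\right)^{2}\right) p + t = \left(-21 + 400\right) p + t = 379 p + t = t + 379 p$)
$\frac{-4436171 - 3296834}{-1096672 + g{\left(-1684,759 \right)}} = \frac{-4436171 - 3296834}{-1096672 + \left(-1684 + 379 \cdot 759\right)} = - \frac{7733005}{-1096672 + \left(-1684 + 287661\right)} = - \frac{7733005}{-1096672 + 285977} = - \frac{7733005}{-810695} = \left(-7733005\right) \left(- \frac{1}{810695}\right) = \frac{1546601}{162139}$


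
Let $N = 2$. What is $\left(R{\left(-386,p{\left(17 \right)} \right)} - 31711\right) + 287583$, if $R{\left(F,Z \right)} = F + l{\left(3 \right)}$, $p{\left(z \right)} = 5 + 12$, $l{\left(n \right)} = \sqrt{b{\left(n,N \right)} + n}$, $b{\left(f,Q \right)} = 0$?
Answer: $255486 + \sqrt{3} \approx 2.5549 \cdot 10^{5}$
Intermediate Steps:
$l{\left(n \right)} = \sqrt{n}$ ($l{\left(n \right)} = \sqrt{0 + n} = \sqrt{n}$)
$p{\left(z \right)} = 17$
$R{\left(F,Z \right)} = F + \sqrt{3}$
$\left(R{\left(-386,p{\left(17 \right)} \right)} - 31711\right) + 287583 = \left(\left(-386 + \sqrt{3}\right) - 31711\right) + 287583 = \left(-32097 + \sqrt{3}\right) + 287583 = 255486 + \sqrt{3}$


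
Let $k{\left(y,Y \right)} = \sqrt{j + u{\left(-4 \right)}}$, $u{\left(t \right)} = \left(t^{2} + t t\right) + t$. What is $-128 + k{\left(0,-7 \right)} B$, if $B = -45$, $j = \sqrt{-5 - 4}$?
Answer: $-128 - 45 \sqrt{28 + 3 i} \approx -366.46 - 12.738 i$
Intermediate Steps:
$j = 3 i$ ($j = \sqrt{-9} = 3 i \approx 3.0 i$)
$u{\left(t \right)} = t + 2 t^{2}$ ($u{\left(t \right)} = \left(t^{2} + t^{2}\right) + t = 2 t^{2} + t = t + 2 t^{2}$)
$k{\left(y,Y \right)} = \sqrt{28 + 3 i}$ ($k{\left(y,Y \right)} = \sqrt{3 i - 4 \left(1 + 2 \left(-4\right)\right)} = \sqrt{3 i - 4 \left(1 - 8\right)} = \sqrt{3 i - -28} = \sqrt{3 i + 28} = \sqrt{28 + 3 i}$)
$-128 + k{\left(0,-7 \right)} B = -128 + \sqrt{28 + 3 i} \left(-45\right) = -128 - 45 \sqrt{28 + 3 i}$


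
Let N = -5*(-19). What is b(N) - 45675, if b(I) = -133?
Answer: -45808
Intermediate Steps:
N = 95
b(N) - 45675 = -133 - 45675 = -45808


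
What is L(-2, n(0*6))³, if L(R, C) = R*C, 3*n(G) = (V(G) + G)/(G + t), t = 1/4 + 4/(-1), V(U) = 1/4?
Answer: 8/91125 ≈ 8.7791e-5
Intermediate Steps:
V(U) = ¼
t = -15/4 (t = 1*(¼) + 4*(-1) = ¼ - 4 = -15/4 ≈ -3.7500)
n(G) = (¼ + G)/(3*(-15/4 + G)) (n(G) = ((¼ + G)/(G - 15/4))/3 = ((¼ + G)/(-15/4 + G))/3 = (¼ + G)/(3*(-15/4 + G)))
L(R, C) = C*R
L(-2, n(0*6))³ = (((1 + 4*(0*6))/(3*(-15 + 4*(0*6))))*(-2))³ = (((1 + 4*0)/(3*(-15 + 4*0)))*(-2))³ = (((1 + 0)/(3*(-15 + 0)))*(-2))³ = (((⅓)*1/(-15))*(-2))³ = (((⅓)*(-1/15)*1)*(-2))³ = (-1/45*(-2))³ = (2/45)³ = 8/91125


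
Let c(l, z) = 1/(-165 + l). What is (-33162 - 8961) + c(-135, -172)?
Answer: -12636901/300 ≈ -42123.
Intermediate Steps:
(-33162 - 8961) + c(-135, -172) = (-33162 - 8961) + 1/(-165 - 135) = -42123 + 1/(-300) = -42123 - 1/300 = -12636901/300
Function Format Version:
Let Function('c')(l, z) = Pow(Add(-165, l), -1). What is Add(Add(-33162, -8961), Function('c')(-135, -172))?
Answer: Rational(-12636901, 300) ≈ -42123.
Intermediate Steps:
Add(Add(-33162, -8961), Function('c')(-135, -172)) = Add(Add(-33162, -8961), Pow(Add(-165, -135), -1)) = Add(-42123, Pow(-300, -1)) = Add(-42123, Rational(-1, 300)) = Rational(-12636901, 300)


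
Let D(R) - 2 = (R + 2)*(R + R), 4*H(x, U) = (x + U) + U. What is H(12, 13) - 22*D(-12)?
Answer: -10629/2 ≈ -5314.5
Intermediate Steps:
H(x, U) = U/2 + x/4 (H(x, U) = ((x + U) + U)/4 = ((U + x) + U)/4 = (x + 2*U)/4 = U/2 + x/4)
D(R) = 2 + 2*R*(2 + R) (D(R) = 2 + (R + 2)*(R + R) = 2 + (2 + R)*(2*R) = 2 + 2*R*(2 + R))
H(12, 13) - 22*D(-12) = ((1/2)*13 + (1/4)*12) - 22*(2 + 2*(-12)**2 + 4*(-12)) = (13/2 + 3) - 22*(2 + 2*144 - 48) = 19/2 - 22*(2 + 288 - 48) = 19/2 - 22*242 = 19/2 - 5324 = -10629/2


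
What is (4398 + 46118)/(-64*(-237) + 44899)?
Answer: 50516/60067 ≈ 0.84099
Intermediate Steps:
(4398 + 46118)/(-64*(-237) + 44899) = 50516/(15168 + 44899) = 50516/60067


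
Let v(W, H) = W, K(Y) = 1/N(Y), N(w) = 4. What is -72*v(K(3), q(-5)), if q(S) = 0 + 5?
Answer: -18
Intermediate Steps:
q(S) = 5
K(Y) = ¼ (K(Y) = 1/4 = ¼)
-72*v(K(3), q(-5)) = -72*¼ = -18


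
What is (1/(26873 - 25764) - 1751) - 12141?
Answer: -15406227/1109 ≈ -13892.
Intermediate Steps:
(1/(26873 - 25764) - 1751) - 12141 = (1/1109 - 1751) - 12141 = -1941858/1109 - 12141 = -15406227/1109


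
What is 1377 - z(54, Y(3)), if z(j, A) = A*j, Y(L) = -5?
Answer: 1647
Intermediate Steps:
1377 - z(54, Y(3)) = 1377 - (-5)*54 = 1377 - 1*(-270) = 1377 + 270 = 1647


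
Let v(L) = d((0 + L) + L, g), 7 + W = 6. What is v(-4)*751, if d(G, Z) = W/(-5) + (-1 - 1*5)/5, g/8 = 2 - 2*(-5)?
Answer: -751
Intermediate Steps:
W = -1 (W = -7 + 6 = -1)
g = 96 (g = 8*(2 - 2*(-5)) = 8*(2 + 10) = 8*12 = 96)
d(G, Z) = -1 (d(G, Z) = -1/(-5) + (-1 - 1*5)/5 = -1*(-⅕) + (-1 - 5)*(⅕) = ⅕ - 6*⅕ = ⅕ - 6/5 = -1)
v(L) = -1
v(-4)*751 = -1*751 = -751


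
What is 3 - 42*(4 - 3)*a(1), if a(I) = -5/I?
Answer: 213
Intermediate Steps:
3 - 42*(4 - 3)*a(1) = 3 - 42*(4 - 3)*(-5/1) = 3 - 42*(-5*1) = 3 - 42*(-5) = 3 + 210 = 213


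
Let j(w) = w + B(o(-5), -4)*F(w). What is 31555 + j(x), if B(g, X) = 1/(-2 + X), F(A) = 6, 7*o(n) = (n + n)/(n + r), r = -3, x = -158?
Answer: 31396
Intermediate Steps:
o(n) = 2*n/(7*(-3 + n)) (o(n) = ((n + n)/(n - 3))/7 = ((2*n)/(-3 + n))/7 = (2*n/(-3 + n))/7 = 2*n/(7*(-3 + n)))
j(w) = -1 + w (j(w) = w + 6/(-2 - 4) = w + 6/(-6) = w - 1/6*6 = w - 1 = -1 + w)
31555 + j(x) = 31555 + (-1 - 158) = 31555 - 159 = 31396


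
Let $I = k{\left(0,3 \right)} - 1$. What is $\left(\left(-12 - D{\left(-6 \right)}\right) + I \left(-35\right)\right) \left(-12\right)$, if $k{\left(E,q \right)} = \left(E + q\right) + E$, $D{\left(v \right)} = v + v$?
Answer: $840$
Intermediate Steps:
$D{\left(v \right)} = 2 v$
$k{\left(E,q \right)} = q + 2 E$
$I = 2$ ($I = \left(3 + 2 \cdot 0\right) - 1 = \left(3 + 0\right) - 1 = 3 - 1 = 2$)
$\left(\left(-12 - D{\left(-6 \right)}\right) + I \left(-35\right)\right) \left(-12\right) = \left(\left(-12 - 2 \left(-6\right)\right) + 2 \left(-35\right)\right) \left(-12\right) = \left(\left(-12 - -12\right) - 70\right) \left(-12\right) = \left(\left(-12 + 12\right) - 70\right) \left(-12\right) = \left(0 - 70\right) \left(-12\right) = \left(-70\right) \left(-12\right) = 840$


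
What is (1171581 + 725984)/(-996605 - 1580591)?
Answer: -1897565/2577196 ≈ -0.73629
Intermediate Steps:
(1171581 + 725984)/(-996605 - 1580591) = 1897565/(-2577196) = 1897565*(-1/2577196) = -1897565/2577196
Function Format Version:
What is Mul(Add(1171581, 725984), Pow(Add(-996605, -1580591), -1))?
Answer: Rational(-1897565, 2577196) ≈ -0.73629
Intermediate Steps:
Mul(Add(1171581, 725984), Pow(Add(-996605, -1580591), -1)) = Mul(1897565, Pow(-2577196, -1)) = Mul(1897565, Rational(-1, 2577196)) = Rational(-1897565, 2577196)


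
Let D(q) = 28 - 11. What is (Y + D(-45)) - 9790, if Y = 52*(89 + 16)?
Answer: -4313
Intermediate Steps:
D(q) = 17
Y = 5460 (Y = 52*105 = 5460)
(Y + D(-45)) - 9790 = (5460 + 17) - 9790 = 5477 - 9790 = -4313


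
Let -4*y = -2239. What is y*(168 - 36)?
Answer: 73887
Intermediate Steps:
y = 2239/4 (y = -1/4*(-2239) = 2239/4 ≈ 559.75)
y*(168 - 36) = 2239*(168 - 36)/4 = (2239/4)*132 = 73887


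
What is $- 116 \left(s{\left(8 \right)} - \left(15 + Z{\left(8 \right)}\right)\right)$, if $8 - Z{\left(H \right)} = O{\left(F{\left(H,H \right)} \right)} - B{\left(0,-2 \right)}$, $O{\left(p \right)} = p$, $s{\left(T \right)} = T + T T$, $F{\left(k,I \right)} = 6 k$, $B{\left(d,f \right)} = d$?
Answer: $-11252$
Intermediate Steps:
$s{\left(T \right)} = T + T^{2}$
$Z{\left(H \right)} = 8 - 6 H$ ($Z{\left(H \right)} = 8 - \left(6 H - 0\right) = 8 - \left(6 H + 0\right) = 8 - 6 H$)
$- 116 \left(s{\left(8 \right)} - \left(15 + Z{\left(8 \right)}\right)\right) = - 116 \left(8 \left(1 + 8\right) - \left(23 - 48\right)\right) = - 116 \left(8 \cdot 9 - -25\right) = - 116 \left(72 - -25\right) = - 116 \left(72 + \left(-15 + 40\right)\right) = - 116 \left(72 + 25\right) = \left(-116\right) 97 = -11252$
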